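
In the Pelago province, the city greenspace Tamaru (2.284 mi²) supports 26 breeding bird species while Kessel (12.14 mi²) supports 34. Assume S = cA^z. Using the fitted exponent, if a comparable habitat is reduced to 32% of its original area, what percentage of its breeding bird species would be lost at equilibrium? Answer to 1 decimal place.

z = ln(34/26) / ln(12.14/2.284) = 0.2683 / 1.6706 = 0.1606
S_new/S_old = (A_new/A_old)^z = 0.32^0.1606 = exp(0.1606 × -1.1394) = 0.8328
Fraction lost = 1 − 0.8328 = 0.1672

16.7%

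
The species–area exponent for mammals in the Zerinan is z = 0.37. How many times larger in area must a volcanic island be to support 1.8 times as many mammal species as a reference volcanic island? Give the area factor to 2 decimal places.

(A₂/A₁)^0.37 = 1.8, so A₂/A₁ = 1.8^(1/0.37) = 1.8^2.703
ln(A₂/A₁) = ln 1.8 / 0.37 = 0.5878 / 0.37 = 1.5886
A₂/A₁ = e^1.5886 ≈ 4.897

4.90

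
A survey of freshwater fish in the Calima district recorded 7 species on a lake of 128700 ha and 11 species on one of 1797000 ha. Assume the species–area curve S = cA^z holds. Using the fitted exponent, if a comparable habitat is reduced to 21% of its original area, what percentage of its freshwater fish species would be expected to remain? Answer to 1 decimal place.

z = ln(11/7) / ln(1797000/128700) = 0.4520 / 2.6364 = 0.1714
S_new/S_old = (A_new/A_old)^z = 0.21^0.1714 = exp(0.1714 × -1.5606) = 0.7652

76.5%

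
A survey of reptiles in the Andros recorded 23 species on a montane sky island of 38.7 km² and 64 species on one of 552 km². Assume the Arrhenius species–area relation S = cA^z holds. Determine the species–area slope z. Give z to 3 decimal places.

Taking logs: ln S = ln c + z ln A, so z = (ln S₂ − ln S₁)/(ln A₂ − ln A₁).
z = ln(64/23) / ln(552/38.7) = ln(2.783) / ln(14.26) = 1.0234 / 2.6577 = 0.3851

0.385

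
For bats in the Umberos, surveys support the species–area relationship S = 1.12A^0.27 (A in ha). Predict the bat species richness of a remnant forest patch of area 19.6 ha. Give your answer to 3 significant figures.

S = 1.12 × 19.6^0.27
ln S = ln 1.12 + 0.27 × ln 19.6 = 0.1133 + 0.27 × 2.9755 = 0.9167
S = e^0.9167 ≈ 2.501

2.50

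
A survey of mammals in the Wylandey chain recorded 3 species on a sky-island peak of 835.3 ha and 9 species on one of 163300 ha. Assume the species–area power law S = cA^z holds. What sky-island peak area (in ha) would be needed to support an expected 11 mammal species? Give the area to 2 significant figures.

430000 ha

z = ln(9/3) / ln(163300/835.3) = 1.0986 / 5.2756 = 0.2082
c = 3 / 835.3^0.2082 = 3 / 4.059 = 0.739
A = (11/0.739)^(1/0.2082) ⇒ ln A = ln(14.88)/0.2082 = 12.9670
A = e^12.9670 ≈ 428038 ha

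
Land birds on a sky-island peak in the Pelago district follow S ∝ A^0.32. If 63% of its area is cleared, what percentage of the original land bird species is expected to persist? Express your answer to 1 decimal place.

S_new/S_old = (A_new/A_old)^z = 0.37^0.32
= exp(0.32 × ln 0.37) = exp(0.32 × -0.9943) = exp(-0.3182) ≈ 0.7275

72.7%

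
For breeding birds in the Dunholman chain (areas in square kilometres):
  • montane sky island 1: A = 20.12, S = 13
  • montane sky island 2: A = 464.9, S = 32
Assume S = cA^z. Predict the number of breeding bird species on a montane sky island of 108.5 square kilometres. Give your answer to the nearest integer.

z = ln(32/13) / ln(464.9/20.12) = 0.9008 / 3.1401 = 0.2869
c = 13 / 20.12^0.2869 = 13 / 2.366 = 5.495
S₃ = 5.495 × 108.5^0.2869 = 5.495 × 3.836 ≈ 21.08

21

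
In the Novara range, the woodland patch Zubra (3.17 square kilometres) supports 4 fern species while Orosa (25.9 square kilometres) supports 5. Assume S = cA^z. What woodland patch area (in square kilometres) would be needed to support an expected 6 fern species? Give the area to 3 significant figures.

144 square kilometres

z = ln(5/4) / ln(25.9/3.17) = 0.2231 / 2.1005 = 0.1062
c = 4 / 3.17^0.1062 = 4 / 1.13 = 3.539
A = (6/3.539)^(1/0.1062) ⇒ ln A = ln(1.696)/0.1062 = 4.9705
A = e^4.9705 ≈ 144.1 square kilometres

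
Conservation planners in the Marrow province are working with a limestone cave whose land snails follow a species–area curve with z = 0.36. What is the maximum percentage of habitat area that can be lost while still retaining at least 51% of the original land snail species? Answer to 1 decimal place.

84.6%

Need (A_new/A_old)^0.36 = 0.51, so A_new/A_old = 0.51^(1/0.36) = 0.51^2.778
ln(A_new/A_old) = ln 0.51 / 0.36 = -0.6733 / 0.36 = -1.8704
A_new/A_old = e^-1.8704 ≈ 0.1541
Fraction that can be lost = 1 − 0.1541 = 0.8459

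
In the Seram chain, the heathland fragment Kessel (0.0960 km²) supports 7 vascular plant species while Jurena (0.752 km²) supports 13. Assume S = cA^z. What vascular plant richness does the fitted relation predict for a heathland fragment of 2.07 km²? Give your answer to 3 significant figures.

17.6

z = ln(13/7) / ln(0.752/0.096) = 0.6190 / 2.0584 = 0.3007
c = 7 / 0.096^0.3007 = 7 / 0.4942 = 14.16
S₃ = 14.16 × 2.07^0.3007 = 14.16 × 1.245 ≈ 17.63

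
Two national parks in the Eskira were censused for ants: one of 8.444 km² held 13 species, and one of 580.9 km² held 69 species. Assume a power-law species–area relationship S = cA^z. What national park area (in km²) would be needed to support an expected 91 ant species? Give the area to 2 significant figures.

z = ln(69/13) / ln(580.9/8.444) = 1.6692 / 4.2311 = 0.3945
c = 13 / 8.444^0.3945 = 13 / 2.32 = 5.603
A = (91/5.603)^(1/0.3945) ⇒ ln A = ln(16.24)/0.3945 = 7.0661
A = e^7.0661 ≈ 1172 km²

1200 km²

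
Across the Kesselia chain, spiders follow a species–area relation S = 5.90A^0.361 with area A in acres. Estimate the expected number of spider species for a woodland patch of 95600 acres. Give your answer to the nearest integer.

371 species

S = 5.9 × 95600^0.361
ln S = ln 5.9 + 0.361 × ln 95600 = 1.7750 + 0.361 × 11.4679 = 5.9149
S = e^5.9149 ≈ 370.5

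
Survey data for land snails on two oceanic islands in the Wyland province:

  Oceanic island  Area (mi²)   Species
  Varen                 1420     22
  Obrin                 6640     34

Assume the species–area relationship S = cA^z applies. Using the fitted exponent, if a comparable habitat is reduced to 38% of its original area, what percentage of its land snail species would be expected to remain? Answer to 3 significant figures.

z = ln(34/22) / ln(6640/1420) = 0.4353 / 1.5425 = 0.2822
S_new/S_old = (A_new/A_old)^z = 0.38^0.2822 = exp(0.2822 × -0.9676) = 0.761

76.1%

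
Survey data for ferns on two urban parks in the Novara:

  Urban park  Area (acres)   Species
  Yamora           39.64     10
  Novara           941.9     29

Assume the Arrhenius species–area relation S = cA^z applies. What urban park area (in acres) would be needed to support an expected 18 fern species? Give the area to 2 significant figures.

z = ln(29/10) / ln(941.9/39.64) = 1.0647 / 3.1681 = 0.3361
c = 10 / 39.64^0.3361 = 10 / 3.444 = 2.903
A = (18/2.903)^(1/0.3361) ⇒ ln A = ln(6.2)/0.3361 = 5.4288
A = e^5.4288 ≈ 227.9 acres

230 acres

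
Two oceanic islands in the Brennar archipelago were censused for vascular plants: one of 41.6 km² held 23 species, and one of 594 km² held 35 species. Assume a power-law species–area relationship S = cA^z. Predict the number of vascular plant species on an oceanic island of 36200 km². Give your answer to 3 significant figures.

z = ln(35/23) / ln(594/41.6) = 0.4199 / 2.6588 = 0.1579
c = 23 / 41.6^0.1579 = 23 / 1.802 = 12.77
S₃ = 12.77 × 36200^0.1579 = 12.77 × 5.247 ≈ 66.98

67.0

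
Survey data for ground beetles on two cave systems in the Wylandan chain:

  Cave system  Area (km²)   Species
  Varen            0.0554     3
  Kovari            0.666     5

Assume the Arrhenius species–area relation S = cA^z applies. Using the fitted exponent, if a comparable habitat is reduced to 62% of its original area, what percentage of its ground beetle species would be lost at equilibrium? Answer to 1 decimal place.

9.4%

z = ln(5/3) / ln(0.666/0.0554) = 0.5108 / 2.4867 = 0.2054
S_new/S_old = (A_new/A_old)^z = 0.62^0.2054 = exp(0.2054 × -0.4780) = 0.9065
Fraction lost = 1 − 0.9065 = 0.09353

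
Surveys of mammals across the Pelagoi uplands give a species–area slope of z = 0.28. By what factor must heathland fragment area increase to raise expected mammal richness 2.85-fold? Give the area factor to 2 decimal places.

42.12

(A₂/A₁)^0.28 = 2.85, so A₂/A₁ = 2.85^(1/0.28) = 2.85^3.571
ln(A₂/A₁) = ln 2.85 / 0.28 = 1.0473 / 0.28 = 3.7404
A₂/A₁ = e^3.7404 ≈ 42.12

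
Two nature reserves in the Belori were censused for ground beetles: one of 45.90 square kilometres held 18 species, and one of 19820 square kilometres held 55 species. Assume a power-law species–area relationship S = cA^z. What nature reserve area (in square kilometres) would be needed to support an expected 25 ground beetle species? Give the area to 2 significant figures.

270 square kilometres

z = ln(55/18) / ln(19820/45.9) = 1.1170 / 6.0680 = 0.1841
c = 18 / 45.9^0.1841 = 18 / 2.023 = 8.9
A = (25/8.9)^(1/0.1841) ⇒ ln A = ln(2.809)/0.1841 = 5.6111
A = e^5.6111 ≈ 273.4 square kilometres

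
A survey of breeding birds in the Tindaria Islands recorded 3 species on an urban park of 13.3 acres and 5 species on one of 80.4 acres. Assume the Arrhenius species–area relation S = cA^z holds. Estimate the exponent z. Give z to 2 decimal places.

Taking logs: ln S = ln c + z ln A, so z = (ln S₂ − ln S₁)/(ln A₂ − ln A₁).
z = ln(5/3) / ln(80.4/13.3) = ln(1.667) / ln(6.045) = 0.5108 / 1.7993 = 0.2839

0.28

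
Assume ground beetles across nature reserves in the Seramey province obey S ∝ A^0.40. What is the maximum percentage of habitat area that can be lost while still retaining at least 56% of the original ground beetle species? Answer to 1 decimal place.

Need (A_new/A_old)^0.4 = 0.56, so A_new/A_old = 0.56^(1/0.4) = 0.56^2.5
ln(A_new/A_old) = ln 0.56 / 0.4 = -0.5798 / 0.4 = -1.4495
A_new/A_old = e^-1.4495 ≈ 0.2347
Fraction that can be lost = 1 − 0.2347 = 0.7653

76.5%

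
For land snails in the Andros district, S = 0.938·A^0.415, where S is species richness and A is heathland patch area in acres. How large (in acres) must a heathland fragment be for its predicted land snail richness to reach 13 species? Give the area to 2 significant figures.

13 = 0.938 × A^0.415  ⇒  A^0.415 = 13/0.938 = 13.86
ln A = ln(13.86) / 0.415 = 2.6290 / 0.415 = 6.3348
A = e^6.3348 ≈ 563.9 acres

560 acres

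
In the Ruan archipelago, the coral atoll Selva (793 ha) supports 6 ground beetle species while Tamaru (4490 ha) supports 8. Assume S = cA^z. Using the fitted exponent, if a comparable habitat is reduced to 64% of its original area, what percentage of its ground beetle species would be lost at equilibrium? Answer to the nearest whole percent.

7%

z = ln(8/6) / ln(4490/793) = 0.2877 / 1.7338 = 0.1659
S_new/S_old = (A_new/A_old)^z = 0.64^0.1659 = exp(0.1659 × -0.4463) = 0.9286
Fraction lost = 1 − 0.9286 = 0.07138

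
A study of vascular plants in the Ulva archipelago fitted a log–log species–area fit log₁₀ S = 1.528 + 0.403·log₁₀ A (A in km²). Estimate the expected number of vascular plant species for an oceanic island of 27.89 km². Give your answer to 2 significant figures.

130

S = 33.73 × 27.89^0.403 = 33.73 × 3.824 ≈ 129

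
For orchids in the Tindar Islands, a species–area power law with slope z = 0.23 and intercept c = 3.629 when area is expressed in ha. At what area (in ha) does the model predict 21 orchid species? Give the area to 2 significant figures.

21 = 3.629 × A^0.23  ⇒  A^0.23 = 21/3.629 = 5.787
ln A = ln(5.787) / 0.23 = 1.7556 / 0.23 = 7.6329
A = e^7.6329 ≈ 2065 ha

2100 ha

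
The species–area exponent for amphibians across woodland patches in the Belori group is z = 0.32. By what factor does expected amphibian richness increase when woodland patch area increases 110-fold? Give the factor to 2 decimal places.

4.50

S₂/S₁ = (A₂/A₁)^z = 110^0.32
ln(S₂/S₁) = 0.32 × ln 110 = 0.32 × 4.7005 = 1.5042
S₂/S₁ = e^1.5042 ≈ 4.5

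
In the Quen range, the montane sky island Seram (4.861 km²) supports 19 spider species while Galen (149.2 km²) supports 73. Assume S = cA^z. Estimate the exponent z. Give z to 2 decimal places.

Taking logs: ln S = ln c + z ln A, so z = (ln S₂ − ln S₁)/(ln A₂ − ln A₁).
z = ln(73/19) / ln(149.2/4.861) = ln(3.842) / ln(30.69) = 1.3460 / 3.4240 = 0.3931

0.39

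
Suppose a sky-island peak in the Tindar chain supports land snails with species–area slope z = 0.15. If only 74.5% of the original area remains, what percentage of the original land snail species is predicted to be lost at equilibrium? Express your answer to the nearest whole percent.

S_new/S_old = (A_new/A_old)^z = 0.745^0.15
= exp(0.15 × ln 0.745) = exp(0.15 × -0.2944) = exp(-0.0442) ≈ 0.9568
Fraction lost = 1 − 0.9568 = 0.04319

4%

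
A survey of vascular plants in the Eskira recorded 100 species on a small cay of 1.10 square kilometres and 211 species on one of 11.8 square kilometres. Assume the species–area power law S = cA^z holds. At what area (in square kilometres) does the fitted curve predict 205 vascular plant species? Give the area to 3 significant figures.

10.8 square kilometres

z = ln(211/100) / ln(11.8/1.1) = 0.7467 / 2.3728 = 0.3147
c = 100 / 1.1^0.3147 = 100 / 1.03 = 97.05
A = (205/97.05)^(1/0.3147) ⇒ ln A = ln(2.112)/0.3147 = 2.3764
A = e^2.3764 ≈ 10.77 square kilometres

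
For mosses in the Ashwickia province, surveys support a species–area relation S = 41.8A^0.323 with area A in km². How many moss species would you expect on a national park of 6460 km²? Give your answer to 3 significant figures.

711

S = 41.8 × 6460^0.323
ln S = ln 41.8 + 0.323 × ln 6460 = 3.7329 + 0.323 × 8.7734 = 6.5667
S = e^6.5667 ≈ 711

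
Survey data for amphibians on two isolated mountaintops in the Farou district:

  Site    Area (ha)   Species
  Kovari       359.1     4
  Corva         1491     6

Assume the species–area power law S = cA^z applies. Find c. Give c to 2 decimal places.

0.75

z = ln(S₂/S₁) / ln(A₂/A₁) = ln(6/4) / ln(1491/359.1) = 0.4055 / 1.4236 = 0.2848
c = S₁ / A₁^z = 4 / 359.1^0.2848 = 4 / 5.343 = 0.7487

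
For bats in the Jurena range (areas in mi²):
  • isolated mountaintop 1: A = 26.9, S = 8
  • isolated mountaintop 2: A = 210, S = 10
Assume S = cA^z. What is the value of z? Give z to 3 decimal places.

Taking logs: ln S = ln c + z ln A, so z = (ln S₂ − ln S₁)/(ln A₂ − ln A₁).
z = ln(10/8) / ln(210/26.9) = ln(1.25) / ln(7.807) = 0.2231 / 2.0550 = 0.1086

0.109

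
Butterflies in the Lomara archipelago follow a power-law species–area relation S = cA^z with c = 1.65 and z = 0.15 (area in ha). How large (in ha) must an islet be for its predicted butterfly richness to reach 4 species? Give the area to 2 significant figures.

4 = 1.65 × A^0.15  ⇒  A^0.15 = 4/1.65 = 2.424
ln A = ln(2.424) / 0.15 = 0.8855 / 0.15 = 5.9035
A = e^5.9035 ≈ 366.3 ha

370 ha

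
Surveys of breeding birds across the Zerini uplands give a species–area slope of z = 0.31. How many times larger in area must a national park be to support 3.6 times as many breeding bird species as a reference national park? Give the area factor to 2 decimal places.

(A₂/A₁)^0.31 = 3.6, so A₂/A₁ = 3.6^(1/0.31) = 3.6^3.226
ln(A₂/A₁) = ln 3.6 / 0.31 = 1.2809 / 0.31 = 4.1320
A₂/A₁ = e^4.1320 ≈ 62.31

62.31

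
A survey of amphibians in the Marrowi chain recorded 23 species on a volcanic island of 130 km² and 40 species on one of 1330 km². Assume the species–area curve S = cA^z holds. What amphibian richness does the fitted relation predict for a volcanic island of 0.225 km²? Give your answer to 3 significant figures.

z = ln(40/23) / ln(1330/130) = 0.5534 / 2.3254 = 0.2380
c = 23 / 130^0.2380 = 23 / 3.185 = 7.222
S₃ = 7.222 × 0.225^0.2380 = 7.222 × 0.7012 ≈ 5.064

5.06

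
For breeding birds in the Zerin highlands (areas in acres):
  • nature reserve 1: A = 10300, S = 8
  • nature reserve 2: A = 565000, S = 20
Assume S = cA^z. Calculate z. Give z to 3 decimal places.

Taking logs: ln S = ln c + z ln A, so z = (ln S₂ − ln S₁)/(ln A₂ − ln A₁).
z = ln(20/8) / ln(565000/10300) = ln(2.5) / ln(54.85) = 0.9163 / 4.0047 = 0.2288

0.229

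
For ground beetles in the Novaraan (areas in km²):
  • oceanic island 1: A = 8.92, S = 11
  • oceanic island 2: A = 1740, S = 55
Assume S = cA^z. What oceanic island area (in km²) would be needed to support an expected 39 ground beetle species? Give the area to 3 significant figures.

564 km²

z = ln(55/11) / ln(1740/8.92) = 1.6094 / 5.2733 = 0.3052
c = 11 / 8.92^0.3052 = 11 / 1.95 = 5.641
A = (39/5.641)^(1/0.3052) ⇒ ln A = ln(6.914)/0.3052 = 6.3353
A = e^6.3353 ≈ 564.1 km²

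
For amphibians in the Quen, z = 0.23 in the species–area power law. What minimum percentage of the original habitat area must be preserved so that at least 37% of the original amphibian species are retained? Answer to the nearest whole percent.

Need (A_new/A_old)^0.23 = 0.37, so A_new/A_old = 0.37^(1/0.23) = 0.37^4.348
ln(A_new/A_old) = ln 0.37 / 0.23 = -0.9943 / 0.23 = -4.3228
A_new/A_old = e^-4.3228 ≈ 0.01326

1%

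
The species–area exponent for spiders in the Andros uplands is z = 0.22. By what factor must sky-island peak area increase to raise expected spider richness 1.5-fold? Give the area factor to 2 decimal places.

(A₂/A₁)^0.22 = 1.5, so A₂/A₁ = 1.5^(1/0.22) = 1.5^4.545
ln(A₂/A₁) = ln 1.5 / 0.22 = 0.4055 / 0.22 = 1.8430
A₂/A₁ = e^1.8430 ≈ 6.316

6.32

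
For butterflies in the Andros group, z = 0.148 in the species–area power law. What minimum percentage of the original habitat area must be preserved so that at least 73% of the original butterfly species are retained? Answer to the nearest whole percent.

12%

Need (A_new/A_old)^0.148 = 0.73, so A_new/A_old = 0.73^(1/0.148) = 0.73^6.757
ln(A_new/A_old) = ln 0.73 / 0.148 = -0.3147 / 0.148 = -2.1264
A_new/A_old = e^-2.1264 ≈ 0.1193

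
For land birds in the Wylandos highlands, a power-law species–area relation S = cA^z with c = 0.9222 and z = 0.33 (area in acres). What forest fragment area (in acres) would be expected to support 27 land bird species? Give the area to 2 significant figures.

27 = 0.9222 × A^0.33  ⇒  A^0.33 = 27/0.9222 = 29.28
ln A = ln(29.28) / 0.33 = 3.3768 / 0.33 = 10.2328
A = e^10.2328 ≈ 27801 acres

28000 acres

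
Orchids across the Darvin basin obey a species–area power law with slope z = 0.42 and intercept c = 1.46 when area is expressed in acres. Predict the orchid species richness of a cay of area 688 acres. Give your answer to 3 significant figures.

S = 1.46 × 688^0.42
ln S = ln 1.46 + 0.42 × ln 688 = 0.3784 + 0.42 × 6.5338 = 3.1226
S = e^3.1226 ≈ 22.71

22.7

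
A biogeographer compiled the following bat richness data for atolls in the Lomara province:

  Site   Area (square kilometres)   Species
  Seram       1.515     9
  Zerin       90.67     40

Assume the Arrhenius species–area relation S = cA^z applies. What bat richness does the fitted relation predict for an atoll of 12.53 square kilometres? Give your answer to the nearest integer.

19

z = ln(40/9) / ln(90.67/1.515) = 1.4917 / 4.0918 = 0.3645
c = 9 / 1.515^0.3645 = 9 / 1.164 = 7.735
S₃ = 7.735 × 12.53^0.3645 = 7.735 × 2.513 ≈ 19.44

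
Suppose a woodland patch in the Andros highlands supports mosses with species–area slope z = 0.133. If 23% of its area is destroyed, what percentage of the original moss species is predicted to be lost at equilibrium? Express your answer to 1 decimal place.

S_new/S_old = (A_new/A_old)^z = 0.77^0.133
= exp(0.133 × ln 0.77) = exp(0.133 × -0.2614) = exp(-0.0348) ≈ 0.9658
Fraction lost = 1 − 0.9658 = 0.03416

3.4%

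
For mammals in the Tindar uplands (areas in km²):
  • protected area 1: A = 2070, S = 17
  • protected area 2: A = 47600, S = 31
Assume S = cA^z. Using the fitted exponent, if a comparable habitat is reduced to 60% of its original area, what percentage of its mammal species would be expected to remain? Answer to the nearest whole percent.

91%

z = ln(31/17) / ln(47600/2070) = 0.6008 / 3.1353 = 0.1916
S_new/S_old = (A_new/A_old)^z = 0.6^0.1916 = exp(0.1916 × -0.5108) = 0.9068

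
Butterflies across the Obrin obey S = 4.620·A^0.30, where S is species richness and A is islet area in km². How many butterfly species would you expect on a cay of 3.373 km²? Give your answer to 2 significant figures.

6.7

S = 4.62 × 3.373^0.3
ln S = ln 4.62 + 0.3 × ln 3.373 = 1.5304 + 0.3 × 1.2158 = 1.8951
S = e^1.8951 ≈ 6.653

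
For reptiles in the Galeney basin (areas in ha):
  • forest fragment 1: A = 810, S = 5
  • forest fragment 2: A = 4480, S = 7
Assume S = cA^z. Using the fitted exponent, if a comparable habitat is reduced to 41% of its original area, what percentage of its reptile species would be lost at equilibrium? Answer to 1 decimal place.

16.1%

z = ln(7/5) / ln(4480/810) = 0.3365 / 1.7103 = 0.1967
S_new/S_old = (A_new/A_old)^z = 0.41^0.1967 = exp(0.1967 × -0.8916) = 0.8391
Fraction lost = 1 − 0.8391 = 0.1609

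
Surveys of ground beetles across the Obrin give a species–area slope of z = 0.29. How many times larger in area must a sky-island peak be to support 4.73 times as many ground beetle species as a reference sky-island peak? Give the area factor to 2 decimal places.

(A₂/A₁)^0.29 = 4.73, so A₂/A₁ = 4.73^(1/0.29) = 4.73^3.448
ln(A₂/A₁) = ln 4.73 / 0.29 = 1.5539 / 0.29 = 5.3584
A₂/A₁ = e^5.3584 ≈ 212.4

212.38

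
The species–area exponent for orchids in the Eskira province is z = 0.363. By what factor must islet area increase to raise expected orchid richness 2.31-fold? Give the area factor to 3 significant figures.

(A₂/A₁)^0.363 = 2.31, so A₂/A₁ = 2.31^(1/0.363) = 2.31^2.755
ln(A₂/A₁) = ln 2.31 / 0.363 = 0.8372 / 0.363 = 2.3065
A₂/A₁ = e^2.3065 ≈ 10.04

10.0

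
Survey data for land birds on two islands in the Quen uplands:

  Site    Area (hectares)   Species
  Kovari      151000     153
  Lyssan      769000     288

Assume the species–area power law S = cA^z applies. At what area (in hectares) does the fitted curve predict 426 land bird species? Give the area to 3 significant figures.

z = ln(288/153) / ln(769000/151000) = 0.6325 / 1.6278 = 0.3886
c = 153 / 151000^0.3886 = 153 / 102.9 = 1.487
A = (426/1.487)^(1/0.3886) ⇒ ln A = ln(286.5)/0.3886 = 14.5603
A = e^14.5603 ≈ 2106053 hectares

2110000 hectares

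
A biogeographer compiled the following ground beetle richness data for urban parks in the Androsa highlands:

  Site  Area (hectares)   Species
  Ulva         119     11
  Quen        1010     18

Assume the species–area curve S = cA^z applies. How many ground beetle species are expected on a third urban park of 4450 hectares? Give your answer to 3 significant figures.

z = ln(18/11) / ln(1010/119) = 0.4925 / 2.1386 = 0.2303
c = 11 / 119^0.2303 = 11 / 3.006 = 3.66
S₃ = 3.66 × 4450^0.2303 = 3.66 × 6.921 ≈ 25.33

25.3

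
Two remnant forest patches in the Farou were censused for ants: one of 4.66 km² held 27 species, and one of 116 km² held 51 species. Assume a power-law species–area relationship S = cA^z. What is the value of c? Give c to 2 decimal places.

z = ln(S₂/S₁) / ln(A₂/A₁) = ln(51/27) / ln(116/4.66) = 0.6360 / 3.2146 = 0.1978
c = S₁ / A₁^z = 27 / 4.66^0.1978 = 27 / 1.356 = 19.91

19.91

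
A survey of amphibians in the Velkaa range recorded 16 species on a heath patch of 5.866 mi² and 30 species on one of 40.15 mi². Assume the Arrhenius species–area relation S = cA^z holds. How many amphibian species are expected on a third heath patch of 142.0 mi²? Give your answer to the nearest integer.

45

z = ln(30/16) / ln(40.15/5.866) = 0.6286 / 1.9234 = 0.3268
c = 16 / 5.866^0.3268 = 16 / 1.783 = 8.975
S₃ = 8.975 × 142^0.3268 = 8.975 × 5.051 ≈ 45.33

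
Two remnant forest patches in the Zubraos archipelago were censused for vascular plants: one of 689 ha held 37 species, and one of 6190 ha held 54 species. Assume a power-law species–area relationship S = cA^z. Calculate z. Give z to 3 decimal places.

0.172

Taking logs: ln S = ln c + z ln A, so z = (ln S₂ − ln S₁)/(ln A₂ − ln A₁).
z = ln(54/37) / ln(6190/689) = ln(1.459) / ln(8.984) = 0.3781 / 2.1954 = 0.1722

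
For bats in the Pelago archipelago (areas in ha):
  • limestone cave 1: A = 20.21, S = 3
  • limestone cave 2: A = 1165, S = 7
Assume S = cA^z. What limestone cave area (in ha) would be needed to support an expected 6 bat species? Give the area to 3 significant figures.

557 ha

z = ln(7/3) / ln(1165/20.21) = 0.8473 / 4.0543 = 0.2090
c = 3 / 20.21^0.2090 = 3 / 1.874 = 1.601
A = (6/1.601)^(1/0.2090) ⇒ ln A = ln(3.749)/0.2090 = 6.3229
A = e^6.3229 ≈ 557.2 ha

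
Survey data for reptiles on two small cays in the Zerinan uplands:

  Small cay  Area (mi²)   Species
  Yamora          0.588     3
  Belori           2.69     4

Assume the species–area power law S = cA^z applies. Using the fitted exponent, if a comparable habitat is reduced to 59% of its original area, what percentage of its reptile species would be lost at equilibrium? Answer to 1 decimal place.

z = ln(4/3) / ln(2.69/0.588) = 0.2877 / 1.5206 = 0.1892
S_new/S_old = (A_new/A_old)^z = 0.59^0.1892 = exp(0.1892 × -0.5276) = 0.905
Fraction lost = 1 − 0.905 = 0.095

9.5%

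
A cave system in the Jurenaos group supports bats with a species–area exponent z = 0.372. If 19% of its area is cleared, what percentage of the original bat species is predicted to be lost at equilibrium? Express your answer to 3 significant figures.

7.54%

S_new/S_old = (A_new/A_old)^z = 0.81^0.372
= exp(0.372 × ln 0.81) = exp(0.372 × -0.2107) = exp(-0.0784) ≈ 0.9246
Fraction lost = 1 − 0.9246 = 0.07539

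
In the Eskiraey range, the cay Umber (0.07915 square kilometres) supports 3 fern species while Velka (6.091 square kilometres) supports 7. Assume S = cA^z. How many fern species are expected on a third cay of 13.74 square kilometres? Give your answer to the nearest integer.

8

z = ln(7/3) / ln(6.091/0.07915) = 0.8473 / 4.3432 = 0.1951
c = 3 / 0.07915^0.1951 = 3 / 0.6097 = 4.921
S₃ = 4.921 × 13.74^0.1951 = 4.921 × 1.667 ≈ 8.204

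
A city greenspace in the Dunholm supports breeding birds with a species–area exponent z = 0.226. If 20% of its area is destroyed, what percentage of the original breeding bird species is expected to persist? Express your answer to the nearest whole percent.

95%

S_new/S_old = (A_new/A_old)^z = 0.8^0.226
= exp(0.226 × ln 0.8) = exp(0.226 × -0.2231) = exp(-0.0504) ≈ 0.9508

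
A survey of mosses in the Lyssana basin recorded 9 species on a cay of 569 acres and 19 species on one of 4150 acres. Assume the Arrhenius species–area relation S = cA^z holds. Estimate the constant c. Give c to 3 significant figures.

0.828

z = ln(S₂/S₁) / ln(A₂/A₁) = ln(19/9) / ln(4150/569) = 0.7472 / 1.9870 = 0.3761
c = S₁ / A₁^z = 9 / 569^0.3761 = 9 / 10.87 = 0.8283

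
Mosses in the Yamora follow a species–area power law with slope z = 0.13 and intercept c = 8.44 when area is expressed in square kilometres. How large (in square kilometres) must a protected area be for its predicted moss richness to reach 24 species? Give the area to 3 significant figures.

3100 square kilometres

24 = 8.44 × A^0.13  ⇒  A^0.13 = 24/8.44 = 2.844
ln A = ln(2.844) / 0.13 = 1.0451 / 0.13 = 8.0390
A = e^8.0390 ≈ 3100 square kilometres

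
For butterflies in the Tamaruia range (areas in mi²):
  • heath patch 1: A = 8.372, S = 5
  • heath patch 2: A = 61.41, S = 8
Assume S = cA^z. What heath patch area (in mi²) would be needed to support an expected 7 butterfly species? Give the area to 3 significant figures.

z = ln(8/5) / ln(61.41/8.372) = 0.4700 / 1.9927 = 0.2359
c = 5 / 8.372^0.2359 = 5 / 1.651 = 3.029
A = (7/3.029)^(1/0.2359) ⇒ ln A = ln(2.311)/0.2359 = 3.5514
A = e^3.5514 ≈ 34.86 mi²

34.9 mi²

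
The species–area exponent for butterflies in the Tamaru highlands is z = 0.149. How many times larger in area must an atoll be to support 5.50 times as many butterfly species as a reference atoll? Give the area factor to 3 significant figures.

93100

(A₂/A₁)^0.149 = 5.5, so A₂/A₁ = 5.5^(1/0.149) = 5.5^6.711
ln(A₂/A₁) = ln 5.5 / 0.149 = 1.7047 / 0.149 = 11.4413
A₂/A₁ = e^11.4413 ≈ 93084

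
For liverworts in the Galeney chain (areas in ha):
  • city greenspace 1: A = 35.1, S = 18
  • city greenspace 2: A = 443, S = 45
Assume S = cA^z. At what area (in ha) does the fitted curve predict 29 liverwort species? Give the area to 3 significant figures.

131 ha

z = ln(45/18) / ln(443/35.1) = 0.9163 / 2.5354 = 0.3614
c = 18 / 35.1^0.3614 = 18 / 3.618 = 4.975
A = (29/4.975)^(1/0.3614) ⇒ ln A = ln(5.829)/0.3614 = 4.8778
A = e^4.8778 ≈ 131.3 ha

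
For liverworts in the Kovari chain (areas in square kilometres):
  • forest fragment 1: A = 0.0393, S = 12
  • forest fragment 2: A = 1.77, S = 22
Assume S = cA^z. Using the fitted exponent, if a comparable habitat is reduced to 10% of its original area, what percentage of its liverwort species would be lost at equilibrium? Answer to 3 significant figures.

30.7%

z = ln(22/12) / ln(1.77/0.0393) = 0.6061 / 3.8075 = 0.1592
S_new/S_old = (A_new/A_old)^z = 0.1^0.1592 = exp(0.1592 × -2.3026) = 0.6931
Fraction lost = 1 − 0.6931 = 0.3069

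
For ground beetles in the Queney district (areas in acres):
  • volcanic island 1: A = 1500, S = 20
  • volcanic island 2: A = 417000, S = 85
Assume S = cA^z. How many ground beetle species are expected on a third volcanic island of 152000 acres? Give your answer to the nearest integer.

z = ln(85/20) / ln(417000/1500) = 1.4469 / 5.6276 = 0.2571
c = 20 / 1500^0.2571 = 20 / 6.555 = 3.051
S₃ = 3.051 × 152000^0.2571 = 3.051 × 21.49 ≈ 65.57

66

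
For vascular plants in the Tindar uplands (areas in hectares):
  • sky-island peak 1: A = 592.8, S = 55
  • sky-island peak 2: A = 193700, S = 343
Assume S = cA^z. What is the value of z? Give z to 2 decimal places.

Taking logs: ln S = ln c + z ln A, so z = (ln S₂ − ln S₁)/(ln A₂ − ln A₁).
z = ln(343/55) / ln(193700/592.8) = ln(6.236) / ln(326.8) = 1.8304 / 5.7892 = 0.3162

0.32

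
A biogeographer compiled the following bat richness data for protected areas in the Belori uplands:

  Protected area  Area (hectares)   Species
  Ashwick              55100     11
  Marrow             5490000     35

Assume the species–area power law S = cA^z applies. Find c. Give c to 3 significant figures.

0.706

z = ln(S₂/S₁) / ln(A₂/A₁) = ln(35/11) / ln(5490000/55100) = 1.1575 / 4.6015 = 0.2515
c = S₁ / A₁^z = 11 / 55100^0.2515 = 11 / 15.58 = 0.706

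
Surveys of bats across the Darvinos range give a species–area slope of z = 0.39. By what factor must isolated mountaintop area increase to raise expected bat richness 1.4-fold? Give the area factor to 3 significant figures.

2.37

(A₂/A₁)^0.39 = 1.4, so A₂/A₁ = 1.4^(1/0.39) = 1.4^2.564
ln(A₂/A₁) = ln 1.4 / 0.39 = 0.3365 / 0.39 = 0.8627
A₂/A₁ = e^0.8627 ≈ 2.37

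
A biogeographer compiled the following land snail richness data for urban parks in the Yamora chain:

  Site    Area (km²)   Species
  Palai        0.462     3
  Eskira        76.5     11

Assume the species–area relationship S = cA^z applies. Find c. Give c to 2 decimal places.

3.65

z = ln(S₂/S₁) / ln(A₂/A₁) = ln(11/3) / ln(76.5/0.462) = 1.2993 / 5.1095 = 0.2543
c = S₁ / A₁^z = 3 / 0.462^0.2543 = 3 / 0.8217 = 3.651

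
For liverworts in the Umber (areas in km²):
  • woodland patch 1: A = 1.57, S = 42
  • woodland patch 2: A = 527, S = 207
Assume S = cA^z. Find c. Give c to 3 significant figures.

z = ln(S₂/S₁) / ln(A₂/A₁) = ln(207/42) / ln(527/1.57) = 1.5950 / 5.8161 = 0.2742
c = S₁ / A₁^z = 42 / 1.57^0.2742 = 42 / 1.132 = 37.11

37.1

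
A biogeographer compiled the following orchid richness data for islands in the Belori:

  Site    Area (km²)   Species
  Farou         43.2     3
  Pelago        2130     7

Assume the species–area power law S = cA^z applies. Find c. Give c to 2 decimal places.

1.32

z = ln(S₂/S₁) / ln(A₂/A₁) = ln(7/3) / ln(2130/43.2) = 0.8473 / 3.8980 = 0.2174
c = S₁ / A₁^z = 3 / 43.2^0.2174 = 3 / 2.267 = 1.323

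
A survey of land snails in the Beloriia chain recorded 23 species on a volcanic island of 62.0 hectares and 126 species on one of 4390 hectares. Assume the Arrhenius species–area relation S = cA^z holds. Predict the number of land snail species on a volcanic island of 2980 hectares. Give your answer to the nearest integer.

z = ln(126/23) / ln(4390/62) = 1.7008 / 4.2600 = 0.3993
c = 23 / 62^0.3993 = 23 / 5.195 = 4.427
S₃ = 4.427 × 2980^0.3993 = 4.427 × 24.38 ≈ 107.9

108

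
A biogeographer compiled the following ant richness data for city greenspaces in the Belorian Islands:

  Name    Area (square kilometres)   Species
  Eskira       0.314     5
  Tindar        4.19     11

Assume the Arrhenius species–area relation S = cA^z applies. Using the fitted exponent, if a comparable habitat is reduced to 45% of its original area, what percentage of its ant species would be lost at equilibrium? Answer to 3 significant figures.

z = ln(11/5) / ln(4.19/0.314) = 0.7885 / 2.5911 = 0.3043
S_new/S_old = (A_new/A_old)^z = 0.45^0.3043 = exp(0.3043 × -0.7985) = 0.7843
Fraction lost = 1 − 0.7843 = 0.2157

21.6%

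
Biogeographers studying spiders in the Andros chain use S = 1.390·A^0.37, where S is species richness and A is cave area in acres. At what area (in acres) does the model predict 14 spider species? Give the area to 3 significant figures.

514 acres

14 = 1.39 × A^0.37  ⇒  A^0.37 = 14/1.39 = 10.07
ln A = ln(10.07) / 0.37 = 2.3098 / 0.37 = 6.2426
A = e^6.2426 ≈ 514.2 acres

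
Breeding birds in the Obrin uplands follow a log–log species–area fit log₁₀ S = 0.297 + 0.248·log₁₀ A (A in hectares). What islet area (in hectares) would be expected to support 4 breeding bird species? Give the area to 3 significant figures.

17.0 hectares

4 = 1.982 × A^0.248  ⇒  A^0.248 = 4/1.982 = 2.019
ln A = ln(2.019) / 0.248 = 0.7024 / 0.248 = 2.8324
A = e^2.8324 ≈ 16.99 hectares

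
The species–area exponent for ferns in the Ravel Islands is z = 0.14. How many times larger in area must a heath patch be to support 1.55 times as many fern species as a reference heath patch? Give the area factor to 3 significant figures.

22.9

(A₂/A₁)^0.14 = 1.55, so A₂/A₁ = 1.55^(1/0.14) = 1.55^7.143
ln(A₂/A₁) = ln 1.55 / 0.14 = 0.4383 / 0.14 = 3.1304
A₂/A₁ = e^3.1304 ≈ 22.88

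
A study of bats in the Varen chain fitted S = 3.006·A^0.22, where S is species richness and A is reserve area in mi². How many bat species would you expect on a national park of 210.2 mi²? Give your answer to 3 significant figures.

9.75

S = 3.006 × 210.2^0.22
ln S = ln 3.006 + 0.22 × ln 210.2 = 1.1006 + 0.22 × 5.3481 = 2.2772
S = e^2.2772 ≈ 9.749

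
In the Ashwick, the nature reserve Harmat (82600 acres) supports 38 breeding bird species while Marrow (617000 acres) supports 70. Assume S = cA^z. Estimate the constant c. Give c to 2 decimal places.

z = ln(S₂/S₁) / ln(A₂/A₁) = ln(70/38) / ln(617000/82600) = 0.6109 / 2.0109 = 0.3038
c = S₁ / A₁^z = 38 / 82600^0.3038 = 38 / 31.17 = 1.219

1.22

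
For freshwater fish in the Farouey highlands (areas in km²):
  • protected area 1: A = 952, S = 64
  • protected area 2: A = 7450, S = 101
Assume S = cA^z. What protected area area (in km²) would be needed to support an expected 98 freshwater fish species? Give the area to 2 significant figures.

z = ln(101/64) / ln(7450/952) = 0.4562 / 2.0574 = 0.2218
c = 64 / 952^0.2218 = 64 / 4.576 = 13.98
A = (98/13.98)^(1/0.2218) ⇒ ln A = ln(7.008)/0.2218 = 8.7800
A = e^8.7800 ≈ 6503 km²

6500 km²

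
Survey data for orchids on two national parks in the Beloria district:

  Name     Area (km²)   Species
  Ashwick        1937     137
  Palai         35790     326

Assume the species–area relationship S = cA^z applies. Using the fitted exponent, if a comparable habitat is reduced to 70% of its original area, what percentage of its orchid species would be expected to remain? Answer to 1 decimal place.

89.9%

z = ln(326/137) / ln(35790/1937) = 0.8669 / 2.9165 = 0.2972
S_new/S_old = (A_new/A_old)^z = 0.7^0.2972 = exp(0.2972 × -0.3567) = 0.8994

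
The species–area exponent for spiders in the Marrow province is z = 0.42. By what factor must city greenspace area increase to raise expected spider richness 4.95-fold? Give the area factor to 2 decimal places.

(A₂/A₁)^0.42 = 4.95, so A₂/A₁ = 4.95^(1/0.42) = 4.95^2.381
ln(A₂/A₁) = ln 4.95 / 0.42 = 1.5994 / 0.42 = 3.8081
A₂/A₁ = e^3.8081 ≈ 45.06

45.06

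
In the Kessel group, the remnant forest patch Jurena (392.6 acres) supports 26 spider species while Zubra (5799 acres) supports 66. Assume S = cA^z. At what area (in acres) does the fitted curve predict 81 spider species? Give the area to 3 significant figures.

10500 acres

z = ln(66/26) / ln(5799/392.6) = 0.9316 / 2.6926 = 0.3460
c = 26 / 392.6^0.3460 = 26 / 7.896 = 3.293
A = (81/3.293)^(1/0.3460) ⇒ ln A = ln(24.6)/0.3460 = 9.2574
A = e^9.2574 ≈ 10482 acres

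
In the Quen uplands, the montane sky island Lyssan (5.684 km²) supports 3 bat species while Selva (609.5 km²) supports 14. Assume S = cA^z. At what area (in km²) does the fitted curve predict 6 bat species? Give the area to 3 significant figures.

46.6 km²

z = ln(14/3) / ln(609.5/5.684) = 1.5404 / 4.6750 = 0.3295
c = 3 / 5.684^0.3295 = 3 / 1.773 = 1.692
A = (6/1.692)^(1/0.3295) ⇒ ln A = ln(3.546)/0.3295 = 3.8412
A = e^3.8412 ≈ 46.58 km²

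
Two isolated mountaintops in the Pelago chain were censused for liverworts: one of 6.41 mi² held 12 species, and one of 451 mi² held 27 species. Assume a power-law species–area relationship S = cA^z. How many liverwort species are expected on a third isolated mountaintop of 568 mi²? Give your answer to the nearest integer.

z = ln(27/12) / ln(451/6.41) = 0.8109 / 4.2536 = 0.1906
c = 12 / 6.41^0.1906 = 12 / 1.425 = 8.421
S₃ = 8.421 × 568^0.1906 = 8.421 × 3.35 ≈ 28.21

28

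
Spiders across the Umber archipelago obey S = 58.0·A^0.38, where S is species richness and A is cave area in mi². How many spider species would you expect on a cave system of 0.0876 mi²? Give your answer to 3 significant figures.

23.0

S = 58 × 0.0876^0.38
ln S = ln 58 + 0.38 × ln 0.0876 = 4.0604 + 0.38 × -2.4350 = 3.1352
S = e^3.1352 ≈ 22.99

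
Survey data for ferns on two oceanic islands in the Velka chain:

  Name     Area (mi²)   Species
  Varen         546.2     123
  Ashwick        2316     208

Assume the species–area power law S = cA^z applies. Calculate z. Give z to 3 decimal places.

0.364

Taking logs: ln S = ln c + z ln A, so z = (ln S₂ − ln S₁)/(ln A₂ − ln A₁).
z = ln(208/123) / ln(2316/546.2) = ln(1.691) / ln(4.24) = 0.5254 / 1.4446 = 0.3637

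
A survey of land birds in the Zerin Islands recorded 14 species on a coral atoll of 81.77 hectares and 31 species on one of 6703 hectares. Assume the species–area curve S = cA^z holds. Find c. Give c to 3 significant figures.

z = ln(S₂/S₁) / ln(A₂/A₁) = ln(31/14) / ln(6703/81.77) = 0.7949 / 4.4064 = 0.1804
c = S₁ / A₁^z = 14 / 81.77^0.1804 = 14 / 2.213 = 6.325

6.33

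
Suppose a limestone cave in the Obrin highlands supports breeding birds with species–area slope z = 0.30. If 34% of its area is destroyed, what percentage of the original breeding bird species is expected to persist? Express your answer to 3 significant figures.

S_new/S_old = (A_new/A_old)^z = 0.66^0.3
= exp(0.3 × ln 0.66) = exp(0.3 × -0.4155) = exp(-0.1247) ≈ 0.8828

88.3%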